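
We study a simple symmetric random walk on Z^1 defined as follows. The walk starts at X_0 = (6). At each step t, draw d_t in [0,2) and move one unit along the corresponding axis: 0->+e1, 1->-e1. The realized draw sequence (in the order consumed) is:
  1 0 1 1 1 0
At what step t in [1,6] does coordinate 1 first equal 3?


t=0: X=(6), d=1 → -e1, X_1=(5)
t=1: X=(5), d=0 → +e1, X_2=(6)
t=2: X=(6), d=1 → -e1, X_3=(5)
t=3: X=(5), d=1 → -e1, X_4=(4)
t=4: X=(4), d=1 → -e1, X_5=(3)
t=5: X=(3), d=0 → +e1, X_6=(4)

5


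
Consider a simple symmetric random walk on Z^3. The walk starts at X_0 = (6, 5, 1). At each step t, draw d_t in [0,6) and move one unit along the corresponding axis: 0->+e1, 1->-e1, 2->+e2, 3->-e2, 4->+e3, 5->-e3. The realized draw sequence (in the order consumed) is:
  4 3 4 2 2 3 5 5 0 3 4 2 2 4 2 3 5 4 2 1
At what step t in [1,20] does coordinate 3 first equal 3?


t=0: X=(6, 5, 1), d=4 → +e3, X_1=(6, 5, 2)
t=1: X=(6, 5, 2), d=3 → -e2, X_2=(6, 4, 2)
t=2: X=(6, 4, 2), d=4 → +e3, X_3=(6, 4, 3)
t=3: X=(6, 4, 3), d=2 → +e2, X_4=(6, 5, 3)
t=4: X=(6, 5, 3), d=2 → +e2, X_5=(6, 6, 3)
t=5: X=(6, 6, 3), d=3 → -e2, X_6=(6, 5, 3)
t=6: X=(6, 5, 3), d=5 → -e3, X_7=(6, 5, 2)
t=7: X=(6, 5, 2), d=5 → -e3, X_8=(6, 5, 1)
t=8: X=(6, 5, 1), d=0 → +e1, X_9=(7, 5, 1)
t=9: X=(7, 5, 1), d=3 → -e2, X_10=(7, 4, 1)
t=10: X=(7, 4, 1), d=4 → +e3, X_11=(7, 4, 2)
t=11: X=(7, 4, 2), d=2 → +e2, X_12=(7, 5, 2)
t=12: X=(7, 5, 2), d=2 → +e2, X_13=(7, 6, 2)
t=13: X=(7, 6, 2), d=4 → +e3, X_14=(7, 6, 3)
t=14: X=(7, 6, 3), d=2 → +e2, X_15=(7, 7, 3)
t=15: X=(7, 7, 3), d=3 → -e2, X_16=(7, 6, 3)
t=16: X=(7, 6, 3), d=5 → -e3, X_17=(7, 6, 2)
t=17: X=(7, 6, 2), d=4 → +e3, X_18=(7, 6, 3)
t=18: X=(7, 6, 3), d=2 → +e2, X_19=(7, 7, 3)
t=19: X=(7, 7, 3), d=1 → -e1, X_20=(6, 7, 3)

3


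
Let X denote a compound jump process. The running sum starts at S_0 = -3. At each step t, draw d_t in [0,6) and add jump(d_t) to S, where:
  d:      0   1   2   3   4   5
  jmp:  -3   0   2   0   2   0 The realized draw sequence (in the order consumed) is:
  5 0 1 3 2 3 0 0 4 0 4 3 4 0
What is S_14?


-10

t=0: S=-3, d=5, jump=0, S_1=-3
t=1: S=-3, d=0, jump=-3, S_2=-6
t=2: S=-6, d=1, jump=0, S_3=-6
t=3: S=-6, d=3, jump=0, S_4=-6
t=4: S=-6, d=2, jump=2, S_5=-4
t=5: S=-4, d=3, jump=0, S_6=-4
t=6: S=-4, d=0, jump=-3, S_7=-7
t=7: S=-7, d=0, jump=-3, S_8=-10
t=8: S=-10, d=4, jump=2, S_9=-8
t=9: S=-8, d=0, jump=-3, S_10=-11
t=10: S=-11, d=4, jump=2, S_11=-9
t=11: S=-9, d=3, jump=0, S_12=-9
t=12: S=-9, d=4, jump=2, S_13=-7
t=13: S=-7, d=0, jump=-3, S_14=-10


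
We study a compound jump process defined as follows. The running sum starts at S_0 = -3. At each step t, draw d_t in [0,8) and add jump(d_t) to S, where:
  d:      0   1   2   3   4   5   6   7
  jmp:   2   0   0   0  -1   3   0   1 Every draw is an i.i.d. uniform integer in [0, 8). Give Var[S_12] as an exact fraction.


285/16

Outcome values over d=0..7: [2, 0, 0, 0, -1, 3, 0, 1]
Σy = 5, Σy² = 15, M = 8
μ = 5/8 = 5/8,  σ² = 15/8 − (5/8)² = 95/64
Independent increments: Var[S_12] = 12·σ² = 12·(95/64) = 285/16


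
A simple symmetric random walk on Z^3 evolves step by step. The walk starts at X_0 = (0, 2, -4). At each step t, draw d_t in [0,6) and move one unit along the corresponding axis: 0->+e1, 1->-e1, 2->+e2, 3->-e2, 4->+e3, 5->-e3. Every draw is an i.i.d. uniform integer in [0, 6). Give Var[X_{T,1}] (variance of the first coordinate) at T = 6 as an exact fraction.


2

Outcome values over d=0..5: [1, -1, 0, 0, 0, 0]
Σy = 0, Σy² = 2, M = 6
μ = 0/6 = 0,  σ² = 2/6 − (0)² = 1/3
Independent increments: Var[X_6] = 6·σ² = 6·(1/3) = 2


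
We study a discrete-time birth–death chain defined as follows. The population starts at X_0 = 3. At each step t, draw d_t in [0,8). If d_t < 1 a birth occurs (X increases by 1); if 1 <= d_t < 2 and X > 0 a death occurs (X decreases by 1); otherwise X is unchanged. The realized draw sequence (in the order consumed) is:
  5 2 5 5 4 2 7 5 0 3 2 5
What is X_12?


4

t=0: X=3, d=5 → hold, X_1=3
t=1: X=3, d=2 → hold, X_2=3
t=2: X=3, d=5 → hold, X_3=3
t=3: X=3, d=5 → hold, X_4=3
t=4: X=3, d=4 → hold, X_5=3
t=5: X=3, d=2 → hold, X_6=3
t=6: X=3, d=7 → hold, X_7=3
t=7: X=3, d=5 → hold, X_8=3
t=8: X=3, d=0 → birth, X_9=4
t=9: X=4, d=3 → hold, X_10=4
t=10: X=4, d=2 → hold, X_11=4
t=11: X=4, d=5 → hold, X_12=4


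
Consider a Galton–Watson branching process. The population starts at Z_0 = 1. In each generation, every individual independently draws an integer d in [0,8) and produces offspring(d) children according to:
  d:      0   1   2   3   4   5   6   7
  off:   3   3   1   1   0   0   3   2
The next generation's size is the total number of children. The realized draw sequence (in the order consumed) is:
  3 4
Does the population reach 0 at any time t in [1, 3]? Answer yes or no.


yes

gen 0: Z_0=1, draws=[3], offspring=[1], Z_1=1
gen 1: Z_1=1, draws=[4], offspring=[0], Z_2=0
gen 2: Z_2=0, draws=[], offspring=[], Z_3=0


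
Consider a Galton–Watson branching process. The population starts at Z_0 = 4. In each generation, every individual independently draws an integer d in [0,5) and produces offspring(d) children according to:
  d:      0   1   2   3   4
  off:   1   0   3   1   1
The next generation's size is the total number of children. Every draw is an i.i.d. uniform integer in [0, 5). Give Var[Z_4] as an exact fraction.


13913856/390625

Outcome values over d=0..4: [1, 0, 3, 1, 1]
Σy = 6, Σy² = 12, M = 5
μ = 6/5 = 6/5,  σ² = 12/5 − (6/5)² = 24/25
V_0 = 0, E_0 = 4
V_1 = 24/25·E_0 + (6/5)²·V_0 = 96/25;  E_1 = 24/5
V_2 = 24/25·E_1 + (6/5)²·V_1 = 6336/625;  E_2 = 144/25
V_3 = 24/25·E_2 + (6/5)²·V_2 = 314496/15625;  E_3 = 864/125
V_4 = 24/25·E_3 + (6/5)²·V_3 = 13913856/390625;  E_4 = 5184/625


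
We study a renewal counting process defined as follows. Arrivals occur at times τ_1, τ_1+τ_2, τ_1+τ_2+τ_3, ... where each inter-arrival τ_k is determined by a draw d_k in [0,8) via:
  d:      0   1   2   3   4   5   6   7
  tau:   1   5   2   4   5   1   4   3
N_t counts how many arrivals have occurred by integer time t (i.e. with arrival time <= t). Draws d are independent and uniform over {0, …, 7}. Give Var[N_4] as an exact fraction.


Inter-arrival values over d=0..7: [1, 5, 2, 4, 5, 1, 4, 3]
Each d has probability 1/8, so the pmf of τ is: f(1) = 1/4, f(2) = 1/8, f(3) = 1/8, f(4) = 1/4, f(5) = 1/4
Let p_n(j) = P(N_n = j), with p_0 = [1]. Condition on τ_1: p_n(0) = P(τ > n), and for j >= 1, p_n(j) = Σ_{k<=n} f(k)·p_{n−k}(j−1)
p_1 = [3/4, 1/4]  (j = 0..1)
p_2 = [5/8, 5/16, 1/16]  (j = 0..2)
p_3 = [1/2, 3/8, 7/64, 1/64]  (j = 0..3)
p_4 = [1/4, 35/64, 21/128, 9/256, 1/256]  (j = 0..4)
E[N_4] = Σ j·p_4(j) = 255/256;  E[N_4²] = Σ j²·p_4(j) = 405/256
Var[N_4] = 405/256 − (255/256)² = 38655/65536

38655/65536


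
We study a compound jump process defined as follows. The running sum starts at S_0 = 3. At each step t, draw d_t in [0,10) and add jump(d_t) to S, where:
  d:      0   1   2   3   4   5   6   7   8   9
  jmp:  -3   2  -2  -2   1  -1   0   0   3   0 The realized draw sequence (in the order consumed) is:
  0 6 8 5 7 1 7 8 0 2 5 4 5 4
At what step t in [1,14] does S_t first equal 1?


t=0: S=3, d=0, jump=-3, S_1=0
t=1: S=0, d=6, jump=0, S_2=0
t=2: S=0, d=8, jump=3, S_3=3
t=3: S=3, d=5, jump=-1, S_4=2
t=4: S=2, d=7, jump=0, S_5=2
t=5: S=2, d=1, jump=2, S_6=4
t=6: S=4, d=7, jump=0, S_7=4
t=7: S=4, d=8, jump=3, S_8=7
t=8: S=7, d=0, jump=-3, S_9=4
t=9: S=4, d=2, jump=-2, S_10=2
t=10: S=2, d=5, jump=-1, S_11=1
t=11: S=1, d=4, jump=1, S_12=2
t=12: S=2, d=5, jump=-1, S_13=1
t=13: S=1, d=4, jump=1, S_14=2

11


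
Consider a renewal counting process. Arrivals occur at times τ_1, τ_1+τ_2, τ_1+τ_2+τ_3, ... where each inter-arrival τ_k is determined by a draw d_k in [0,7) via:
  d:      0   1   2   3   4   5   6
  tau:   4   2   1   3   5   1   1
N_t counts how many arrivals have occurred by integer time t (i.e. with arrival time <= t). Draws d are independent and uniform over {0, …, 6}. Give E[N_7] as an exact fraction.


2290557/823543

Inter-arrival values over d=0..6: [4, 2, 1, 3, 5, 1, 1]
Each d has probability 1/7, so the pmf of τ is: f(1) = 3/7, f(2) = 1/7, f(3) = 1/7, f(4) = 1/7, f(5) = 1/7
Renewal equation for m(n) = E[N_n]: condition on τ_1 = k (if k <= n, one arrival plus a fresh copy on the remaining n−k steps): m(n) = F(n) + Σ_{k<=n} f(k)·m(n−k), where F(n) = P(τ <= n) and m(0) = 0
m(1) = F(1) = 3/7
m(2) = F(2) + f(1)·m(1) = 4/7 + 3/7·3/7 = 37/49
m(3) = F(3) + f(1)·m(2) + f(2)·m(1) = 5/7 + 3/7·37/49 + 1/7·3/7 = 377/343
m(4) = F(4) + f(1)·m(3) + f(2)·m(2) + f(3)·m(1) = 6/7 + 3/7·377/343 + 1/7·37/49 + 1/7·3/7 = 3595/2401
m(5) = F(5) + f(1)·m(4) + f(2)·m(3) + f(3)·m(2) + f(4)·m(1) = 1 + 3/7·3595/2401 + 1/7·377/343 + 1/7·37/49 + 1/7·3/7 = 33073/16807
m(6) = F(6) + f(1)·m(5) + f(2)·m(4) + f(3)·m(3) + f(4)·m(2) + f(5)·m(1) = 1 + 3/7·33073/16807 + 1/7·3595/2401 + 1/7·377/343 + 1/7·37/49 + 1/7·3/7 = 280400/117649
m(7) = F(7) + f(1)·m(6) + f(2)·m(5) + f(3)·m(4) + f(4)·m(3) + f(5)·m(2) = 1 + 3/7·280400/117649 + 1/7·33073/16807 + 1/7·3595/2401 + 1/7·377/343 + 1/7·37/49 = 2290557/823543
E[N_7] = m(7) = 2290557/823543


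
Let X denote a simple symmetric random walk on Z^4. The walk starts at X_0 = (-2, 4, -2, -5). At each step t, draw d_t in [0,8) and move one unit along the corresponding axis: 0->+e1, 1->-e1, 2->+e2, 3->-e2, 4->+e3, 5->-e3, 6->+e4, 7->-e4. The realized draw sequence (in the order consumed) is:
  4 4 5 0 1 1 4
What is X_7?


t=0: X=(-2, 4, -2, -5), d=4 → +e3, X_1=(-2, 4, -1, -5)
t=1: X=(-2, 4, -1, -5), d=4 → +e3, X_2=(-2, 4, 0, -5)
t=2: X=(-2, 4, 0, -5), d=5 → -e3, X_3=(-2, 4, -1, -5)
t=3: X=(-2, 4, -1, -5), d=0 → +e1, X_4=(-1, 4, -1, -5)
t=4: X=(-1, 4, -1, -5), d=1 → -e1, X_5=(-2, 4, -1, -5)
t=5: X=(-2, 4, -1, -5), d=1 → -e1, X_6=(-3, 4, -1, -5)
t=6: X=(-3, 4, -1, -5), d=4 → +e3, X_7=(-3, 4, 0, -5)

(-3, 4, 0, -5)


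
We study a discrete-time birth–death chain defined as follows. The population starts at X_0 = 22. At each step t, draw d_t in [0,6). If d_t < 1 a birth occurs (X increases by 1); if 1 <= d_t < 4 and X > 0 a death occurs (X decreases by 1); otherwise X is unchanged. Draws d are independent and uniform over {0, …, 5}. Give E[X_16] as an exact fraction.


X can drop by at most 1 per step and X_0 = 22 > T = 16, so X_t >= 22 − t >= 6 > 0 for every t <= 16: the floor at 0 (the 'and X > 0' condition) never binds. Hence X_16 = X_0 + Σ_{t<16} Y_t with i.i.d. increments Y_t = y(d_t) ∈ {+1, −1, 0}.
Outcome values over d=0..5: [1, -1, -1, -1, 0, 0]
Σy = -2, Σy² = 4, M = 6
μ = -2/6 = -1/3,  σ² = 4/6 − (-1/3)² = 5/9
E[X_16] = 22 + 16·(-1/3) = 50/3

50/3


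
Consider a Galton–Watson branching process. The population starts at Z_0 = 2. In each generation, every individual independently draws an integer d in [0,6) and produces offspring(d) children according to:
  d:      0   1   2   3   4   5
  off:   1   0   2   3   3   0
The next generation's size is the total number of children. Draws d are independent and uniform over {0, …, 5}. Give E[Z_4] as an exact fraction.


81/8

Outcome values over d=0..5: [1, 0, 2, 3, 3, 0]
Σy = 9, Σy² = 23, M = 6
μ = 9/6 = 3/2,  σ² = 23/6 − (3/2)² = 19/12
E[Z_0] = 2
E[Z_1] = 3/2·E[Z_0] = 3
E[Z_2] = 3/2·E[Z_1] = 9/2
E[Z_3] = 3/2·E[Z_2] = 27/4
E[Z_4] = 3/2·E[Z_3] = 81/8


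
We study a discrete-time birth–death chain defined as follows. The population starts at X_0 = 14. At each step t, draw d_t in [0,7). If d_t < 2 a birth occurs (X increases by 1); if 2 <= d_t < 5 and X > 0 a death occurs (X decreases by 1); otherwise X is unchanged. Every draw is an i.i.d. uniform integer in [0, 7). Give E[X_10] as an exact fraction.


88/7

X can drop by at most 1 per step and X_0 = 14 > T = 10, so X_t >= 14 − t >= 4 > 0 for every t <= 10: the floor at 0 (the 'and X > 0' condition) never binds. Hence X_10 = X_0 + Σ_{t<10} Y_t with i.i.d. increments Y_t = y(d_t) ∈ {+1, −1, 0}.
Outcome values over d=0..6: [1, 1, -1, -1, -1, 0, 0]
Σy = -1, Σy² = 5, M = 7
μ = -1/7 = -1/7,  σ² = 5/7 − (-1/7)² = 34/49
E[X_10] = 14 + 10·(-1/7) = 88/7


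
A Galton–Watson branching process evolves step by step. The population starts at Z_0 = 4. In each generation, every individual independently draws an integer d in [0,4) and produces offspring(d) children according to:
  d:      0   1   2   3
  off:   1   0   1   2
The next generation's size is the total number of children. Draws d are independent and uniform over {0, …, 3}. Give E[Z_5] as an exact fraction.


Outcome values over d=0..3: [1, 0, 1, 2]
Σy = 4, Σy² = 6, M = 4
μ = 4/4 = 1,  σ² = 6/4 − (1)² = 1/2
E[Z_0] = 4
E[Z_1] = 1·E[Z_0] = 4
E[Z_2] = 1·E[Z_1] = 4
E[Z_3] = 1·E[Z_2] = 4
E[Z_4] = 1·E[Z_3] = 4
E[Z_5] = 1·E[Z_4] = 4

4


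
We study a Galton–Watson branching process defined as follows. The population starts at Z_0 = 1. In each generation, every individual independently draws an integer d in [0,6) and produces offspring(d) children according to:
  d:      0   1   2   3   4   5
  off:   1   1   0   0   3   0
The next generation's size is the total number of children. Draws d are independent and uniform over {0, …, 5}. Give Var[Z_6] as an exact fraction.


3975846875/2176782336

Outcome values over d=0..5: [1, 1, 0, 0, 3, 0]
Σy = 5, Σy² = 11, M = 6
μ = 5/6 = 5/6,  σ² = 11/6 − (5/6)² = 41/36
V_0 = 0, E_0 = 1
V_1 = 41/36·E_0 + (5/6)²·V_0 = 41/36;  E_1 = 5/6
V_2 = 41/36·E_1 + (5/6)²·V_1 = 2255/1296;  E_2 = 25/36
V_3 = 41/36·E_2 + (5/6)²·V_2 = 93275/46656;  E_3 = 125/216
V_4 = 41/36·E_3 + (5/6)²·V_3 = 3438875/1679616;  E_4 = 625/1296
V_5 = 41/36·E_4 + (5/6)²·V_4 = 119181875/60466176;  E_5 = 3125/7776
V_6 = 41/36·E_5 + (5/6)²·V_5 = 3975846875/2176782336;  E_6 = 15625/46656


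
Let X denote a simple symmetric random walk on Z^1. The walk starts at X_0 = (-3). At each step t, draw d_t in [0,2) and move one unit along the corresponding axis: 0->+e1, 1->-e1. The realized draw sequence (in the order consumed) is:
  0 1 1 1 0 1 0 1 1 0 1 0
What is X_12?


(-5)

t=0: X=(-3), d=0 → +e1, X_1=(-2)
t=1: X=(-2), d=1 → -e1, X_2=(-3)
t=2: X=(-3), d=1 → -e1, X_3=(-4)
t=3: X=(-4), d=1 → -e1, X_4=(-5)
t=4: X=(-5), d=0 → +e1, X_5=(-4)
t=5: X=(-4), d=1 → -e1, X_6=(-5)
t=6: X=(-5), d=0 → +e1, X_7=(-4)
t=7: X=(-4), d=1 → -e1, X_8=(-5)
t=8: X=(-5), d=1 → -e1, X_9=(-6)
t=9: X=(-6), d=0 → +e1, X_10=(-5)
t=10: X=(-5), d=1 → -e1, X_11=(-6)
t=11: X=(-6), d=0 → +e1, X_12=(-5)


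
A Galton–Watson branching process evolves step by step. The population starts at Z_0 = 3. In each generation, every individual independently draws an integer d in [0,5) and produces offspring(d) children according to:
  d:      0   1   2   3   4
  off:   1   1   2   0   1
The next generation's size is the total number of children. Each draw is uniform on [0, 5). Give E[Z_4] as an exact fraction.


Outcome values over d=0..4: [1, 1, 2, 0, 1]
Σy = 5, Σy² = 7, M = 5
μ = 5/5 = 1,  σ² = 7/5 − (1)² = 2/5
E[Z_0] = 3
E[Z_1] = 1·E[Z_0] = 3
E[Z_2] = 1·E[Z_1] = 3
E[Z_3] = 1·E[Z_2] = 3
E[Z_4] = 1·E[Z_3] = 3

3


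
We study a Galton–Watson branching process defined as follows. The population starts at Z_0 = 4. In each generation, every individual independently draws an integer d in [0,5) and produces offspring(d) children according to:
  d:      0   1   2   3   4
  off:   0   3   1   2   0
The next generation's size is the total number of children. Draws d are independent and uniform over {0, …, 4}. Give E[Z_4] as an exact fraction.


5184/625

Outcome values over d=0..4: [0, 3, 1, 2, 0]
Σy = 6, Σy² = 14, M = 5
μ = 6/5 = 6/5,  σ² = 14/5 − (6/5)² = 34/25
E[Z_0] = 4
E[Z_1] = 6/5·E[Z_0] = 24/5
E[Z_2] = 6/5·E[Z_1] = 144/25
E[Z_3] = 6/5·E[Z_2] = 864/125
E[Z_4] = 6/5·E[Z_3] = 5184/625


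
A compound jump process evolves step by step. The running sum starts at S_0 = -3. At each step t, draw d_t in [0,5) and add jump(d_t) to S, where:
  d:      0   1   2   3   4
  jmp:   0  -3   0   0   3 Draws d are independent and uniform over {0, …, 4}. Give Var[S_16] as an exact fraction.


Outcome values over d=0..4: [0, -3, 0, 0, 3]
Σy = 0, Σy² = 18, M = 5
μ = 0/5 = 0,  σ² = 18/5 − (0)² = 18/5
Independent increments: Var[S_16] = 16·σ² = 16·(18/5) = 288/5

288/5


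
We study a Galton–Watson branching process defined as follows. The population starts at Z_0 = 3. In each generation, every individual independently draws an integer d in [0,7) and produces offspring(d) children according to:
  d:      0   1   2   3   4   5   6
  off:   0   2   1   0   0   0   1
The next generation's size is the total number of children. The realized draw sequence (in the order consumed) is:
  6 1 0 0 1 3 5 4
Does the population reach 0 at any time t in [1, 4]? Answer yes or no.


gen 0: Z_0=3, draws=[6, 1, 0], offspring=[1, 2, 0], Z_1=3
gen 1: Z_1=3, draws=[0, 1, 3], offspring=[0, 2, 0], Z_2=2
gen 2: Z_2=2, draws=[5, 4], offspring=[0, 0], Z_3=0
gen 3: Z_3=0, draws=[], offspring=[], Z_4=0

yes


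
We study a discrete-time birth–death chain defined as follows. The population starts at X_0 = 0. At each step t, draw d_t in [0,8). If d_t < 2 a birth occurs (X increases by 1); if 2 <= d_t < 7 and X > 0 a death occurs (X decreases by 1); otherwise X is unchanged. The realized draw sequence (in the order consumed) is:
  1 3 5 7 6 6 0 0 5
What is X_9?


t=0: X=0, d=1 → birth, X_1=1
t=1: X=1, d=3 → death, X_2=0
t=2: X=0, d=5 → hold, X_3=0
t=3: X=0, d=7 → hold, X_4=0
t=4: X=0, d=6 → hold, X_5=0
t=5: X=0, d=6 → hold, X_6=0
t=6: X=0, d=0 → birth, X_7=1
t=7: X=1, d=0 → birth, X_8=2
t=8: X=2, d=5 → death, X_9=1

1


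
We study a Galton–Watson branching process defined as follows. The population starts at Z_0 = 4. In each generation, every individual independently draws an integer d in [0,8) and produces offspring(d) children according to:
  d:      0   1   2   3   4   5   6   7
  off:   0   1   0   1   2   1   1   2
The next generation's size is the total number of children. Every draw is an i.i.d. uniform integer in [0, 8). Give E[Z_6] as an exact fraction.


Outcome values over d=0..7: [0, 1, 0, 1, 2, 1, 1, 2]
Σy = 8, Σy² = 12, M = 8
μ = 8/8 = 1,  σ² = 12/8 − (1)² = 1/2
E[Z_0] = 4
E[Z_1] = 1·E[Z_0] = 4
E[Z_2] = 1·E[Z_1] = 4
E[Z_3] = 1·E[Z_2] = 4
E[Z_4] = 1·E[Z_3] = 4
E[Z_5] = 1·E[Z_4] = 4
E[Z_6] = 1·E[Z_5] = 4

4


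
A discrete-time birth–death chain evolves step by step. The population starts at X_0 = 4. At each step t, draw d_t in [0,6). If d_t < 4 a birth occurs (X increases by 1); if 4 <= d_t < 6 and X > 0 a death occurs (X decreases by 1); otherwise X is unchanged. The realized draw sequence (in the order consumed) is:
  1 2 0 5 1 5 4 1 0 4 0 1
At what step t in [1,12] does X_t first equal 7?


t=0: X=4, d=1 → birth, X_1=5
t=1: X=5, d=2 → birth, X_2=6
t=2: X=6, d=0 → birth, X_3=7
t=3: X=7, d=5 → death, X_4=6
t=4: X=6, d=1 → birth, X_5=7
t=5: X=7, d=5 → death, X_6=6
t=6: X=6, d=4 → death, X_7=5
t=7: X=5, d=1 → birth, X_8=6
t=8: X=6, d=0 → birth, X_9=7
t=9: X=7, d=4 → death, X_10=6
t=10: X=6, d=0 → birth, X_11=7
t=11: X=7, d=1 → birth, X_12=8

3


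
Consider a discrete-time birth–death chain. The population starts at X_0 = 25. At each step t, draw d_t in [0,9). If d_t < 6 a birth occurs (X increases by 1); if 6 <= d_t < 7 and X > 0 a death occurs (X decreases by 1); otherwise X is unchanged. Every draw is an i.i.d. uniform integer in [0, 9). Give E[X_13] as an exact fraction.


290/9

X can drop by at most 1 per step and X_0 = 25 > T = 13, so X_t >= 25 − t >= 12 > 0 for every t <= 13: the floor at 0 (the 'and X > 0' condition) never binds. Hence X_13 = X_0 + Σ_{t<13} Y_t with i.i.d. increments Y_t = y(d_t) ∈ {+1, −1, 0}.
Outcome values over d=0..8: [1, 1, 1, 1, 1, 1, -1, 0, 0]
Σy = 5, Σy² = 7, M = 9
μ = 5/9 = 5/9,  σ² = 7/9 − (5/9)² = 38/81
E[X_13] = 25 + 13·(5/9) = 290/9


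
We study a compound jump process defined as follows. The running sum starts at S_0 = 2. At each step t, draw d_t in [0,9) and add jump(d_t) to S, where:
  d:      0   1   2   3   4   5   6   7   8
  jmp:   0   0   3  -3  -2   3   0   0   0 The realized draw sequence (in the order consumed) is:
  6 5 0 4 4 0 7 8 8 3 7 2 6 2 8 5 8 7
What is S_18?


7

t=0: S=2, d=6, jump=0, S_1=2
t=1: S=2, d=5, jump=3, S_2=5
t=2: S=5, d=0, jump=0, S_3=5
t=3: S=5, d=4, jump=-2, S_4=3
t=4: S=3, d=4, jump=-2, S_5=1
t=5: S=1, d=0, jump=0, S_6=1
t=6: S=1, d=7, jump=0, S_7=1
t=7: S=1, d=8, jump=0, S_8=1
t=8: S=1, d=8, jump=0, S_9=1
t=9: S=1, d=3, jump=-3, S_10=-2
t=10: S=-2, d=7, jump=0, S_11=-2
t=11: S=-2, d=2, jump=3, S_12=1
t=12: S=1, d=6, jump=0, S_13=1
t=13: S=1, d=2, jump=3, S_14=4
t=14: S=4, d=8, jump=0, S_15=4
t=15: S=4, d=5, jump=3, S_16=7
t=16: S=7, d=8, jump=0, S_17=7
t=17: S=7, d=7, jump=0, S_18=7


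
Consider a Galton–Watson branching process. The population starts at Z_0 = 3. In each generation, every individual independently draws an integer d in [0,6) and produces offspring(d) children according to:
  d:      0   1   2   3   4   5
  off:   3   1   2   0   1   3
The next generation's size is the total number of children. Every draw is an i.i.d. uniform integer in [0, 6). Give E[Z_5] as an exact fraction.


Outcome values over d=0..5: [3, 1, 2, 0, 1, 3]
Σy = 10, Σy² = 24, M = 6
μ = 10/6 = 5/3,  σ² = 24/6 − (5/3)² = 11/9
E[Z_0] = 3
E[Z_1] = 5/3·E[Z_0] = 5
E[Z_2] = 5/3·E[Z_1] = 25/3
E[Z_3] = 5/3·E[Z_2] = 125/9
E[Z_4] = 5/3·E[Z_3] = 625/27
E[Z_5] = 5/3·E[Z_4] = 3125/81

3125/81


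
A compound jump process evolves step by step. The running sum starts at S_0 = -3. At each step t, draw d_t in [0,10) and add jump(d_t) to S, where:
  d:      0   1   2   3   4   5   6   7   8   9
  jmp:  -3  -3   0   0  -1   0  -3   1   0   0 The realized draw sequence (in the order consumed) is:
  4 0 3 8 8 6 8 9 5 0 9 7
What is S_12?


-12

t=0: S=-3, d=4, jump=-1, S_1=-4
t=1: S=-4, d=0, jump=-3, S_2=-7
t=2: S=-7, d=3, jump=0, S_3=-7
t=3: S=-7, d=8, jump=0, S_4=-7
t=4: S=-7, d=8, jump=0, S_5=-7
t=5: S=-7, d=6, jump=-3, S_6=-10
t=6: S=-10, d=8, jump=0, S_7=-10
t=7: S=-10, d=9, jump=0, S_8=-10
t=8: S=-10, d=5, jump=0, S_9=-10
t=9: S=-10, d=0, jump=-3, S_10=-13
t=10: S=-13, d=9, jump=0, S_11=-13
t=11: S=-13, d=7, jump=1, S_12=-12


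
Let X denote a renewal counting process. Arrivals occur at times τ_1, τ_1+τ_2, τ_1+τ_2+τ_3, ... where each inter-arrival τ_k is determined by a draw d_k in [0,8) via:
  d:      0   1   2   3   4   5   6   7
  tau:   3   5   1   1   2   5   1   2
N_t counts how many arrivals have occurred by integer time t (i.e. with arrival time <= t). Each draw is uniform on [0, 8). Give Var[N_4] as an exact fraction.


19089551/16777216

Inter-arrival values over d=0..7: [3, 5, 1, 1, 2, 5, 1, 2]
Each d has probability 1/8, so the pmf of τ is: f(1) = 3/8, f(2) = 1/4, f(3) = 1/8, f(5) = 1/4
Let p_n(j) = P(N_n = j), with p_0 = [1]. Condition on τ_1: p_n(0) = P(τ > n), and for j >= 1, p_n(j) = Σ_{k<=n} f(k)·p_{n−k}(j−1)
p_1 = [5/8, 3/8]  (j = 0..1)
p_2 = [3/8, 31/64, 9/64]  (j = 0..2)
p_3 = [1/4, 27/64, 141/512, 27/512]  (j = 0..3)
p_4 = [1/4, 17/64, 167/512, 567/4096, 81/4096]  (j = 0..4)
E[N_4] = Σ j·p_4(j) = 5785/4096;  E[N_4²] = Σ j²·p_4(j) = 12831/4096
Var[N_4] = 12831/4096 − (5785/4096)² = 19089551/16777216


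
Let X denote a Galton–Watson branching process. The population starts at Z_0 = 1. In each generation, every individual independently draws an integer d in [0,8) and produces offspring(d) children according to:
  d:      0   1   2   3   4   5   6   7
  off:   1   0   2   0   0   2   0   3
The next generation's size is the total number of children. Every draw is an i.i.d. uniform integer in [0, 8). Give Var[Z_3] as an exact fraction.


Outcome values over d=0..7: [1, 0, 2, 0, 0, 2, 0, 3]
Σy = 8, Σy² = 18, M = 8
μ = 8/8 = 1,  σ² = 18/8 − (1)² = 5/4
V_0 = 0, E_0 = 1
V_1 = 5/4·E_0 + (1)²·V_0 = 5/4;  E_1 = 1
V_2 = 5/4·E_1 + (1)²·V_1 = 5/2;  E_2 = 1
V_3 = 5/4·E_2 + (1)²·V_2 = 15/4;  E_3 = 1

15/4


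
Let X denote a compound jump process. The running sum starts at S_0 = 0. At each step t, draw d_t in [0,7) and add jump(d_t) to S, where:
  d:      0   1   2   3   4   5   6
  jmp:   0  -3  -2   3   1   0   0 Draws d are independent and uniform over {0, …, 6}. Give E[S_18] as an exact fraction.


Outcome values over d=0..6: [0, -3, -2, 3, 1, 0, 0]
Σy = -1, Σy² = 23, M = 7
μ = -1/7 = -1/7,  σ² = 23/7 − (-1/7)² = 160/49
E[S_18] = 0 + 18·(-1/7) = -18/7

-18/7


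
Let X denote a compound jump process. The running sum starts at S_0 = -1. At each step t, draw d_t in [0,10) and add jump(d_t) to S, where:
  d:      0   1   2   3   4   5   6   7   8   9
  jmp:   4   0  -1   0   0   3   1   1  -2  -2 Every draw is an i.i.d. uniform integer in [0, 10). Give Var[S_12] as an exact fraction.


1032/25

Outcome values over d=0..9: [4, 0, -1, 0, 0, 3, 1, 1, -2, -2]
Σy = 4, Σy² = 36, M = 10
μ = 4/10 = 2/5,  σ² = 36/10 − (2/5)² = 86/25
Independent increments: Var[S_12] = 12·σ² = 12·(86/25) = 1032/25


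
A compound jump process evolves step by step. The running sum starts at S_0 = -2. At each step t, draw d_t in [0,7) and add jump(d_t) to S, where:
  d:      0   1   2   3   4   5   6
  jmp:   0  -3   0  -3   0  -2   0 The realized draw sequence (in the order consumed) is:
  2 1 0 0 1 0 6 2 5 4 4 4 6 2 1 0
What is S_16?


-13

t=0: S=-2, d=2, jump=0, S_1=-2
t=1: S=-2, d=1, jump=-3, S_2=-5
t=2: S=-5, d=0, jump=0, S_3=-5
t=3: S=-5, d=0, jump=0, S_4=-5
t=4: S=-5, d=1, jump=-3, S_5=-8
t=5: S=-8, d=0, jump=0, S_6=-8
t=6: S=-8, d=6, jump=0, S_7=-8
t=7: S=-8, d=2, jump=0, S_8=-8
t=8: S=-8, d=5, jump=-2, S_9=-10
t=9: S=-10, d=4, jump=0, S_10=-10
t=10: S=-10, d=4, jump=0, S_11=-10
t=11: S=-10, d=4, jump=0, S_12=-10
t=12: S=-10, d=6, jump=0, S_13=-10
t=13: S=-10, d=2, jump=0, S_14=-10
t=14: S=-10, d=1, jump=-3, S_15=-13
t=15: S=-13, d=0, jump=0, S_16=-13


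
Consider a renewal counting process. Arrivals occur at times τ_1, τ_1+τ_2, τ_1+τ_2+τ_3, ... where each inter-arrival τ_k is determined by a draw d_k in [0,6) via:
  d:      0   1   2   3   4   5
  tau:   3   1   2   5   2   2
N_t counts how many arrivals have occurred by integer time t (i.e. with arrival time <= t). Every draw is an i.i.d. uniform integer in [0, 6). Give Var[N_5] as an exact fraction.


Inter-arrival values over d=0..5: [3, 1, 2, 5, 2, 2]
Each d has probability 1/6, so the pmf of τ is: f(1) = 1/6, f(2) = 1/2, f(3) = 1/6, f(5) = 1/6
Let p_n(j) = P(N_n = j), with p_0 = [1]. Condition on τ_1: p_n(0) = P(τ > n), and for j >= 1, p_n(j) = Σ_{k<=n} f(k)·p_{n−k}(j−1)
p_1 = [5/6, 1/6]  (j = 0..1)
p_2 = [1/3, 23/36, 1/36]  (j = 0..2)
p_3 = [1/6, 23/36, 41/216, 1/216]  (j = 0..3)
p_4 = [1/6, 1/3, 49/108, 59/1296, 1/1296]  (j = 0..4)
p_5 = [0, 1/3, 13/27, 227/1296, 77/7776, 1/7776]  (j = 0..5)
E[N_5] = Σ j·p_5(j) = 14479/7776;  E[N_5²] = Σ j²·p_5(j) = 10361/2592
Var[N_5] = 10361/2592 − (14479/7776)² = 32059967/60466176

32059967/60466176


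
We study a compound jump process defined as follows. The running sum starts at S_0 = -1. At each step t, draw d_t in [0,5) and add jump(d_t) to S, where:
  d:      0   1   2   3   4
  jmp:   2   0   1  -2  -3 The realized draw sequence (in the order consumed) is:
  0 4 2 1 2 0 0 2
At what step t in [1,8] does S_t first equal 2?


6

t=0: S=-1, d=0, jump=2, S_1=1
t=1: S=1, d=4, jump=-3, S_2=-2
t=2: S=-2, d=2, jump=1, S_3=-1
t=3: S=-1, d=1, jump=0, S_4=-1
t=4: S=-1, d=2, jump=1, S_5=0
t=5: S=0, d=0, jump=2, S_6=2
t=6: S=2, d=0, jump=2, S_7=4
t=7: S=4, d=2, jump=1, S_8=5


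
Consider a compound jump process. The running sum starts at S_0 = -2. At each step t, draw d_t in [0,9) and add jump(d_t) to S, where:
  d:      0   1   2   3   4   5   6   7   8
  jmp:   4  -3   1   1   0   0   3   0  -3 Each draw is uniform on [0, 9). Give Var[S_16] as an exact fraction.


704/9

Outcome values over d=0..8: [4, -3, 1, 1, 0, 0, 3, 0, -3]
Σy = 3, Σy² = 45, M = 9
μ = 3/9 = 1/3,  σ² = 45/9 − (1/3)² = 44/9
Independent increments: Var[S_16] = 16·σ² = 16·(44/9) = 704/9


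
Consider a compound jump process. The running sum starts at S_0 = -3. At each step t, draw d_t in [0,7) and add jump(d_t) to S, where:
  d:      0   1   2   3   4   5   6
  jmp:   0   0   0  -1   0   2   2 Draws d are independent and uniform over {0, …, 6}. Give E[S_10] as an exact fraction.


9/7

Outcome values over d=0..6: [0, 0, 0, -1, 0, 2, 2]
Σy = 3, Σy² = 9, M = 7
μ = 3/7 = 3/7,  σ² = 9/7 − (3/7)² = 54/49
E[S_10] = -3 + 10·(3/7) = 9/7


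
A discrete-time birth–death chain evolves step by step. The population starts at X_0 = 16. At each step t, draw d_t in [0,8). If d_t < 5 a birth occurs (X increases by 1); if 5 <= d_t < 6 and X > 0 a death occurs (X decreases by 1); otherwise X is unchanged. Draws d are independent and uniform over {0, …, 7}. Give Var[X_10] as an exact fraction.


X can drop by at most 1 per step and X_0 = 16 > T = 10, so X_t >= 16 − t >= 6 > 0 for every t <= 10: the floor at 0 (the 'and X > 0' condition) never binds. Hence X_10 = X_0 + Σ_{t<10} Y_t with i.i.d. increments Y_t = y(d_t) ∈ {+1, −1, 0}.
Outcome values over d=0..7: [1, 1, 1, 1, 1, -1, 0, 0]
Σy = 4, Σy² = 6, M = 8
μ = 4/8 = 1/2,  σ² = 6/8 − (1/2)² = 1/2
Independent increments: Var[X_10] = 10·σ² = 10·(1/2) = 5

5


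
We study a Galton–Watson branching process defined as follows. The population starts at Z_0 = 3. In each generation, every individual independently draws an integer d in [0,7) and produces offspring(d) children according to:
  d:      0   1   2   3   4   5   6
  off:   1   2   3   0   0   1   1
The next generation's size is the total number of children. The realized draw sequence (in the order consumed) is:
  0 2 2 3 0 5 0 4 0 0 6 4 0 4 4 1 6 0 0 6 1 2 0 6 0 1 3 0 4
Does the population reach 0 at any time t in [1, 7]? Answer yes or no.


gen 0: Z_0=3, draws=[0, 2, 2], offspring=[1, 3, 3], Z_1=7
gen 1: Z_1=7, draws=[3, 0, 5, 0, 4, 0, 0], offspring=[0, 1, 1, 1, 0, 1, 1], Z_2=5
gen 2: Z_2=5, draws=[6, 4, 0, 4, 4], offspring=[1, 0, 1, 0, 0], Z_3=2
gen 3: Z_3=2, draws=[1, 6], offspring=[2, 1], Z_4=3
gen 4: Z_4=3, draws=[0, 0, 6], offspring=[1, 1, 1], Z_5=3
gen 5: Z_5=3, draws=[1, 2, 0], offspring=[2, 3, 1], Z_6=6
gen 6: Z_6=6, draws=[6, 0, 1, 3, 0, 4], offspring=[1, 1, 2, 0, 1, 0], Z_7=5

no


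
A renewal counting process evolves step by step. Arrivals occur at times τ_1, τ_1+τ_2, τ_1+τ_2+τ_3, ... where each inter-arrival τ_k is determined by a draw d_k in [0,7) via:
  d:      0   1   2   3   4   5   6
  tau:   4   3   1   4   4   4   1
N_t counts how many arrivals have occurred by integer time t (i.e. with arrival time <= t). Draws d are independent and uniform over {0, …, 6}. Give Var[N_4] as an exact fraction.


Inter-arrival values over d=0..6: [4, 3, 1, 4, 4, 4, 1]
Each d has probability 1/7, so the pmf of τ is: f(1) = 2/7, f(3) = 1/7, f(4) = 4/7
Let p_n(j) = P(N_n = j), with p_0 = [1]. Condition on τ_1: p_n(0) = P(τ > n), and for j >= 1, p_n(j) = Σ_{k<=n} f(k)·p_{n−k}(j−1)
p_1 = [5/7, 2/7]  (j = 0..1)
p_2 = [5/7, 10/49, 4/49]  (j = 0..2)
p_3 = [4/7, 17/49, 20/343, 8/343]  (j = 0..3)
p_4 = [0, 41/49, 48/343, 40/2401, 16/2401]  (j = 0..4)
E[N_4] = Σ j·p_4(j) = 2865/2401;  E[N_4²] = Σ j²·p_4(j) = 81/49
Var[N_4] = 81/49 − (2865/2401)² = 1321344/5764801

1321344/5764801


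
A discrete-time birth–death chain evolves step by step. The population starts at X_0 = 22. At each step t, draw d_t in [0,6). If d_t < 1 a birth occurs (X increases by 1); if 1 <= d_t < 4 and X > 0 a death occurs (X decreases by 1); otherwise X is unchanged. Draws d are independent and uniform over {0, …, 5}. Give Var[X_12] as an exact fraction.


20/3

X can drop by at most 1 per step and X_0 = 22 > T = 12, so X_t >= 22 − t >= 10 > 0 for every t <= 12: the floor at 0 (the 'and X > 0' condition) never binds. Hence X_12 = X_0 + Σ_{t<12} Y_t with i.i.d. increments Y_t = y(d_t) ∈ {+1, −1, 0}.
Outcome values over d=0..5: [1, -1, -1, -1, 0, 0]
Σy = -2, Σy² = 4, M = 6
μ = -2/6 = -1/3,  σ² = 4/6 − (-1/3)² = 5/9
Independent increments: Var[X_12] = 12·σ² = 12·(5/9) = 20/3


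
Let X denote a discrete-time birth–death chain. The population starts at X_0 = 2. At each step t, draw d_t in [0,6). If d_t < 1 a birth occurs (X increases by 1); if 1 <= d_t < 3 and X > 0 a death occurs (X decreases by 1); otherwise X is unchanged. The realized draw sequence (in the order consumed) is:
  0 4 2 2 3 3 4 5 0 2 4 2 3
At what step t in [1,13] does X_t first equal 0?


t=0: X=2, d=0 → birth, X_1=3
t=1: X=3, d=4 → hold, X_2=3
t=2: X=3, d=2 → death, X_3=2
t=3: X=2, d=2 → death, X_4=1
t=4: X=1, d=3 → hold, X_5=1
t=5: X=1, d=3 → hold, X_6=1
t=6: X=1, d=4 → hold, X_7=1
t=7: X=1, d=5 → hold, X_8=1
t=8: X=1, d=0 → birth, X_9=2
t=9: X=2, d=2 → death, X_10=1
t=10: X=1, d=4 → hold, X_11=1
t=11: X=1, d=2 → death, X_12=0
t=12: X=0, d=3 → hold, X_13=0

12


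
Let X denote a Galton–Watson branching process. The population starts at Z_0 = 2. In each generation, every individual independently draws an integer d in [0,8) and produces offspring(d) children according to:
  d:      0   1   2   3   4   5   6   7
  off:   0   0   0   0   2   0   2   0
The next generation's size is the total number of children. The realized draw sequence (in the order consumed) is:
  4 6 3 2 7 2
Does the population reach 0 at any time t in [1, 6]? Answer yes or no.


yes

gen 0: Z_0=2, draws=[4, 6], offspring=[2, 2], Z_1=4
gen 1: Z_1=4, draws=[3, 2, 7, 2], offspring=[0, 0, 0, 0], Z_2=0
gen 2: Z_2=0, draws=[], offspring=[], Z_3=0
gen 3: Z_3=0, draws=[], offspring=[], Z_4=0
gen 4: Z_4=0, draws=[], offspring=[], Z_5=0
gen 5: Z_5=0, draws=[], offspring=[], Z_6=0


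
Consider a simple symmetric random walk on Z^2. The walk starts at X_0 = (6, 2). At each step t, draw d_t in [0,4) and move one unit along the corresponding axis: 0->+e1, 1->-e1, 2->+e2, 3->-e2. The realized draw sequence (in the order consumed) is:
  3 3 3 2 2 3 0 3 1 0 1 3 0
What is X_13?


(7, -2)

t=0: X=(6, 2), d=3 → -e2, X_1=(6, 1)
t=1: X=(6, 1), d=3 → -e2, X_2=(6, 0)
t=2: X=(6, 0), d=3 → -e2, X_3=(6, -1)
t=3: X=(6, -1), d=2 → +e2, X_4=(6, 0)
t=4: X=(6, 0), d=2 → +e2, X_5=(6, 1)
t=5: X=(6, 1), d=3 → -e2, X_6=(6, 0)
t=6: X=(6, 0), d=0 → +e1, X_7=(7, 0)
t=7: X=(7, 0), d=3 → -e2, X_8=(7, -1)
t=8: X=(7, -1), d=1 → -e1, X_9=(6, -1)
t=9: X=(6, -1), d=0 → +e1, X_10=(7, -1)
t=10: X=(7, -1), d=1 → -e1, X_11=(6, -1)
t=11: X=(6, -1), d=3 → -e2, X_12=(6, -2)
t=12: X=(6, -2), d=0 → +e1, X_13=(7, -2)


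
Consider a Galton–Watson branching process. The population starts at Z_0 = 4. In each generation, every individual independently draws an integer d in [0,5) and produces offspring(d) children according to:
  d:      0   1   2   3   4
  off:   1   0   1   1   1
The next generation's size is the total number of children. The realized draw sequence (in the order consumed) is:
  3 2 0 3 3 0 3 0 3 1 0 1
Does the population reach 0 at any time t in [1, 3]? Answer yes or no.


no

gen 0: Z_0=4, draws=[3, 2, 0, 3], offspring=[1, 1, 1, 1], Z_1=4
gen 1: Z_1=4, draws=[3, 0, 3, 0], offspring=[1, 1, 1, 1], Z_2=4
gen 2: Z_2=4, draws=[3, 1, 0, 1], offspring=[1, 0, 1, 0], Z_3=2


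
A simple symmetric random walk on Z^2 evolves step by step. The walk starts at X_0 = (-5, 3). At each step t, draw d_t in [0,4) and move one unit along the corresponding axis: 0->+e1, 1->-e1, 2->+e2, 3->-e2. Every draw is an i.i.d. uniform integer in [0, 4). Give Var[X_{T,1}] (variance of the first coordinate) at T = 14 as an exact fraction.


Outcome values over d=0..3: [1, -1, 0, 0]
Σy = 0, Σy² = 2, M = 4
μ = 0/4 = 0,  σ² = 2/4 − (0)² = 1/2
Independent increments: Var[X_14] = 14·σ² = 14·(1/2) = 7

7


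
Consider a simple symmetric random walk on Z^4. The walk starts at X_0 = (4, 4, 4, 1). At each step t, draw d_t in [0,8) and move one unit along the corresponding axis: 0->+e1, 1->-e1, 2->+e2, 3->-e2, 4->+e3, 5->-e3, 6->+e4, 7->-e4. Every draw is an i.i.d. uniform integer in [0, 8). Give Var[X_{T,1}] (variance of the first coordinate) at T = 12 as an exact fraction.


Outcome values over d=0..7: [1, -1, 0, 0, 0, 0, 0, 0]
Σy = 0, Σy² = 2, M = 8
μ = 0/8 = 0,  σ² = 2/8 − (0)² = 1/4
Independent increments: Var[X_12] = 12·σ² = 12·(1/4) = 3

3


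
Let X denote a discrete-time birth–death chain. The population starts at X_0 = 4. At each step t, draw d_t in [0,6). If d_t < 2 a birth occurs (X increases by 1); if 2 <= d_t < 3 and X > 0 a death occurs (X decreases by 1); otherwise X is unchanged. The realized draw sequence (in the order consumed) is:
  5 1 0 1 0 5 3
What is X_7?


8

t=0: X=4, d=5 → hold, X_1=4
t=1: X=4, d=1 → birth, X_2=5
t=2: X=5, d=0 → birth, X_3=6
t=3: X=6, d=1 → birth, X_4=7
t=4: X=7, d=0 → birth, X_5=8
t=5: X=8, d=5 → hold, X_6=8
t=6: X=8, d=3 → hold, X_7=8


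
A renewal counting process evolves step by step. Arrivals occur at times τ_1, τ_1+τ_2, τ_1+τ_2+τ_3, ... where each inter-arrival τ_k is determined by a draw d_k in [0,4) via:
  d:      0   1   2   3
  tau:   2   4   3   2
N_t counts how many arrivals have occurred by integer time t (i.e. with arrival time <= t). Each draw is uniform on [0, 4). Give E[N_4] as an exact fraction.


Inter-arrival values over d=0..3: [2, 4, 3, 2]
Each d has probability 1/4, so the pmf of τ is: f(2) = 1/2, f(3) = 1/4, f(4) = 1/4
Renewal equation for m(n) = E[N_n]: condition on τ_1 = k (if k <= n, one arrival plus a fresh copy on the remaining n−k steps): m(n) = F(n) + Σ_{k<=n} f(k)·m(n−k), where F(n) = P(τ <= n) and m(0) = 0
m(1) = F(1) = 0
m(2) = F(2) = 1/2
m(3) = F(3) = 3/4
m(4) = F(4) + f(2)·m(2) = 1 + 1/2·1/2 = 5/4
E[N_4] = m(4) = 5/4

5/4


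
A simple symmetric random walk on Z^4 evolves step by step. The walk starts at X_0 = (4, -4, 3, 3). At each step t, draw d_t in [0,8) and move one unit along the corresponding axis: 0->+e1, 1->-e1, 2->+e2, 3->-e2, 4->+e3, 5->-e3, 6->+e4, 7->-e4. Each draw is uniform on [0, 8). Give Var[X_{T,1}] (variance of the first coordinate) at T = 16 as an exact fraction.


Outcome values over d=0..7: [1, -1, 0, 0, 0, 0, 0, 0]
Σy = 0, Σy² = 2, M = 8
μ = 0/8 = 0,  σ² = 2/8 − (0)² = 1/4
Independent increments: Var[X_16] = 16·σ² = 16·(1/4) = 4

4


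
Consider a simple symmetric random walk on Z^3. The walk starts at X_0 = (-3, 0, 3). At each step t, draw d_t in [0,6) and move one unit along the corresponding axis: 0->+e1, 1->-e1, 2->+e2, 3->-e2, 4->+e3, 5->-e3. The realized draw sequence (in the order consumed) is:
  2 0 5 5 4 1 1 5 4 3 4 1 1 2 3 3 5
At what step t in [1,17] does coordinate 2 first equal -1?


16

t=0: X=(-3, 0, 3), d=2 → +e2, X_1=(-3, 1, 3)
t=1: X=(-3, 1, 3), d=0 → +e1, X_2=(-2, 1, 3)
t=2: X=(-2, 1, 3), d=5 → -e3, X_3=(-2, 1, 2)
t=3: X=(-2, 1, 2), d=5 → -e3, X_4=(-2, 1, 1)
t=4: X=(-2, 1, 1), d=4 → +e3, X_5=(-2, 1, 2)
t=5: X=(-2, 1, 2), d=1 → -e1, X_6=(-3, 1, 2)
t=6: X=(-3, 1, 2), d=1 → -e1, X_7=(-4, 1, 2)
t=7: X=(-4, 1, 2), d=5 → -e3, X_8=(-4, 1, 1)
t=8: X=(-4, 1, 1), d=4 → +e3, X_9=(-4, 1, 2)
t=9: X=(-4, 1, 2), d=3 → -e2, X_10=(-4, 0, 2)
t=10: X=(-4, 0, 2), d=4 → +e3, X_11=(-4, 0, 3)
t=11: X=(-4, 0, 3), d=1 → -e1, X_12=(-5, 0, 3)
t=12: X=(-5, 0, 3), d=1 → -e1, X_13=(-6, 0, 3)
t=13: X=(-6, 0, 3), d=2 → +e2, X_14=(-6, 1, 3)
t=14: X=(-6, 1, 3), d=3 → -e2, X_15=(-6, 0, 3)
t=15: X=(-6, 0, 3), d=3 → -e2, X_16=(-6, -1, 3)
t=16: X=(-6, -1, 3), d=5 → -e3, X_17=(-6, -1, 2)


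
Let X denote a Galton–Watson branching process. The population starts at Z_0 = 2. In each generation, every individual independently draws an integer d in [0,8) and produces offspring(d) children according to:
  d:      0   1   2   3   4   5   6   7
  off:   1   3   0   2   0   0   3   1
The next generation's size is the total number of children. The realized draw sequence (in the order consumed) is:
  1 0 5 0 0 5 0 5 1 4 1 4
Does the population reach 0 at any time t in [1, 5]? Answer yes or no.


no

gen 0: Z_0=2, draws=[1, 0], offspring=[3, 1], Z_1=4
gen 1: Z_1=4, draws=[5, 0, 0, 5], offspring=[0, 1, 1, 0], Z_2=2
gen 2: Z_2=2, draws=[0, 5], offspring=[1, 0], Z_3=1
gen 3: Z_3=1, draws=[1], offspring=[3], Z_4=3
gen 4: Z_4=3, draws=[4, 1, 4], offspring=[0, 3, 0], Z_5=3
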